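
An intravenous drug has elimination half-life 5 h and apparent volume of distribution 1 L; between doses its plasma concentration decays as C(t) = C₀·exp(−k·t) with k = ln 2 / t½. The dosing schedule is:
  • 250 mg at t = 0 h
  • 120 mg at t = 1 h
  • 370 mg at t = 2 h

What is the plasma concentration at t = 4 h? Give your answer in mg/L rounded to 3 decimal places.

503.165 mg/L

k = ln 2 / 5 = 0.13863 per h
Dose 1 (250 mg at t=0 h): 250·exp(−0.13863·4) = 143.587 mg/L
Dose 2 (120 mg at t=1 h): 120·exp(−0.13863·3) = 79.170 mg/L
Dose 3 (370 mg at t=2 h): 370·exp(−0.13863·2) = 280.408 mg/L
C(4) = 143.587 + 79.170 + 280.408 = 503.165 mg/L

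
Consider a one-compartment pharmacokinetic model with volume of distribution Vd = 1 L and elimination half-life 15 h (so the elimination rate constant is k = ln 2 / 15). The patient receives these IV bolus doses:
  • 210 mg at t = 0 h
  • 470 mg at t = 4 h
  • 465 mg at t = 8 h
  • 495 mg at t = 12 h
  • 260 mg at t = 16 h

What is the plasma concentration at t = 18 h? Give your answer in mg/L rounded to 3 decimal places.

k = ln 2 / 15 = 0.04621 per h
Dose 1 (210 mg at t=0 h): 210·exp(−0.04621·18) = 91.408 mg/L
Dose 2 (470 mg at t=4 h): 470·exp(−0.04621·14) = 246.114 mg/L
Dose 3 (465 mg at t=8 h): 465·exp(−0.04621·10) = 292.932 mg/L
Dose 4 (495 mg at t=12 h): 495·exp(−0.04621·6) = 375.140 mg/L
Dose 5 (260 mg at t=16 h): 260·exp(−0.04621·2) = 237.048 mg/L
C(18) = 91.408 + 246.114 + 292.932 + 375.140 + 237.048 = 1242.641 mg/L

1242.641 mg/L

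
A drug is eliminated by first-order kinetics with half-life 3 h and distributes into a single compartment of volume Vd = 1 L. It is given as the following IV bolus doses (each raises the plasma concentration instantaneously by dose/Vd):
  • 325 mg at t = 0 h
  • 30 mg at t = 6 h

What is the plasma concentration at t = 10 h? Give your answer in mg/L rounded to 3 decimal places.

44.150 mg/L

k = ln 2 / 3 = 0.23105 per h
Dose 1 (325 mg at t=0 h): 325·exp(−0.23105·10) = 32.244 mg/L
Dose 2 (30 mg at t=6 h): 30·exp(−0.23105·4) = 11.906 mg/L
C(10) = 32.244 + 11.906 = 44.150 mg/L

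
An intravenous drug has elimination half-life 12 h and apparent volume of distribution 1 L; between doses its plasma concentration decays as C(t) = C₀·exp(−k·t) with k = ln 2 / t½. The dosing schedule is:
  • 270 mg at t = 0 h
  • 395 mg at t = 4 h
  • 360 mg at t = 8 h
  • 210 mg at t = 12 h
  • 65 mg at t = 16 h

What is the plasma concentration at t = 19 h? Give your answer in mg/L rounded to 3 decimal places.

641.699 mg/L

k = ln 2 / 12 = 0.05776 per h
Dose 1 (270 mg at t=0 h): 270·exp(−0.05776·19) = 90.102 mg/L
Dose 2 (395 mg at t=4 h): 395·exp(−0.05776·15) = 166.077 mg/L
Dose 3 (360 mg at t=8 h): 360·exp(−0.05776·11) = 190.703 mg/L
Dose 4 (210 mg at t=12 h): 210·exp(−0.05776·7) = 140.158 mg/L
Dose 5 (65 mg at t=16 h): 65·exp(−0.05776·3) = 54.658 mg/L
C(19) = 90.102 + 166.077 + 190.703 + 140.158 + 54.658 = 641.699 mg/L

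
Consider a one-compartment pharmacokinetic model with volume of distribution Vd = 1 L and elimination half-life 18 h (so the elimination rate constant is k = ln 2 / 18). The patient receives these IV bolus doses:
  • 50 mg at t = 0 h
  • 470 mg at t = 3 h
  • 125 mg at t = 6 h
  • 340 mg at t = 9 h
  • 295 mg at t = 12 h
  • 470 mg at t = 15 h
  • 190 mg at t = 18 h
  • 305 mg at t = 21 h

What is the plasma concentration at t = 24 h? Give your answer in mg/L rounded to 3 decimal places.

1423.228 mg/L

k = ln 2 / 18 = 0.03851 per h
Dose 1 (50 mg at t=0 h): 50·exp(−0.03851·24) = 19.843 mg/L
Dose 2 (470 mg at t=3 h): 470·exp(−0.03851·21) = 209.361 mg/L
Dose 3 (125 mg at t=6 h): 125·exp(−0.03851·18) = 62.500 mg/L
Dose 4 (340 mg at t=9 h): 340·exp(−0.03851·15) = 190.819 mg/L
Dose 5 (295 mg at t=12 h): 295·exp(−0.03851·12) = 185.838 mg/L
Dose 6 (470 mg at t=15 h): 470·exp(−0.03851·9) = 332.340 mg/L
Dose 7 (190 mg at t=18 h): 190·exp(−0.03851·6) = 150.803 mg/L
Dose 8 (305 mg at t=21 h): 305·exp(−0.03851·3) = 271.724 mg/L
C(24) = 19.843 + 209.361 + 62.500 + 190.819 + 185.838 + 332.340 + 150.803 + 271.724 = 1423.228 mg/L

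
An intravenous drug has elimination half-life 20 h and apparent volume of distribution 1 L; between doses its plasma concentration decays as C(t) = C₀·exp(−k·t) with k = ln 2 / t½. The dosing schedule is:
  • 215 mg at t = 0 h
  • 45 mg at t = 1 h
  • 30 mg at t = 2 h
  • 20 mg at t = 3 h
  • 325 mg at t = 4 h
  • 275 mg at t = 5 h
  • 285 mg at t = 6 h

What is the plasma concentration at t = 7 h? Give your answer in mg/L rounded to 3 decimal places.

1072.657 mg/L

k = ln 2 / 20 = 0.03466 per h
Dose 1 (215 mg at t=0 h): 215·exp(−0.03466·7) = 168.686 mg/L
Dose 2 (45 mg at t=1 h): 45·exp(−0.03466·6) = 36.551 mg/L
Dose 3 (30 mg at t=2 h): 30·exp(−0.03466·5) = 25.227 mg/L
Dose 4 (20 mg at t=3 h): 20·exp(−0.03466·4) = 17.411 mg/L
Dose 5 (325 mg at t=4 h): 325·exp(−0.03466·3) = 292.906 mg/L
Dose 6 (275 mg at t=5 h): 275·exp(−0.03466·2) = 256.584 mg/L
Dose 7 (285 mg at t=6 h): 285·exp(−0.03466·1) = 275.292 mg/L
C(7) = 168.686 + 36.551 + 25.227 + 17.411 + 292.906 + 256.584 + 275.292 = 1072.657 mg/L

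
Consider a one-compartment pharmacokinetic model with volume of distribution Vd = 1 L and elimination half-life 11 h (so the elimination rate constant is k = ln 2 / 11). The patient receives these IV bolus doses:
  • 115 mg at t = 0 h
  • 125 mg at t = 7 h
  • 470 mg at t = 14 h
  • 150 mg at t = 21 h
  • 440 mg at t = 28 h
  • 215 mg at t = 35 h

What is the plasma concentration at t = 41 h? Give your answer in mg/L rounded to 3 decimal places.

492.898 mg/L

k = ln 2 / 11 = 0.06301 per h
Dose 1 (115 mg at t=0 h): 115·exp(−0.06301·41) = 8.683 mg/L
Dose 2 (125 mg at t=7 h): 125·exp(−0.06301·34) = 14.671 mg/L
Dose 3 (470 mg at t=14 h): 470·exp(−0.06301·27) = 85.744 mg/L
Dose 4 (150 mg at t=21 h): 150·exp(−0.06301·20) = 42.537 mg/L
Dose 5 (440 mg at t=28 h): 440·exp(−0.06301·13) = 193.950 mg/L
Dose 6 (215 mg at t=35 h): 215·exp(−0.06301·6) = 147.313 mg/L
C(41) = 8.683 + 14.671 + 85.744 + 42.537 + 193.950 + 147.313 = 492.898 mg/L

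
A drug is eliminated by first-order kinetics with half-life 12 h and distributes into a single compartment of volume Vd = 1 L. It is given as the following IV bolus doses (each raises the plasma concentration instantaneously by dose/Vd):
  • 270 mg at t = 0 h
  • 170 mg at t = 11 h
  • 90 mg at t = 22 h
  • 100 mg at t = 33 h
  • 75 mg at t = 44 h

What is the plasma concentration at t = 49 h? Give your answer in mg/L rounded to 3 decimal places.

k = ln 2 / 12 = 0.05776 per h
Dose 1 (270 mg at t=0 h): 270·exp(−0.05776·49) = 15.928 mg/L
Dose 2 (170 mg at t=11 h): 170·exp(−0.05776·38) = 18.932 mg/L
Dose 3 (90 mg at t=22 h): 90·exp(−0.05776·27) = 18.920 mg/L
Dose 4 (100 mg at t=33 h): 100·exp(−0.05776·16) = 39.685 mg/L
Dose 5 (75 mg at t=44 h): 75·exp(−0.05776·5) = 56.187 mg/L
C(49) = 15.928 + 18.932 + 18.920 + 39.685 + 56.187 = 149.651 mg/L

149.651 mg/L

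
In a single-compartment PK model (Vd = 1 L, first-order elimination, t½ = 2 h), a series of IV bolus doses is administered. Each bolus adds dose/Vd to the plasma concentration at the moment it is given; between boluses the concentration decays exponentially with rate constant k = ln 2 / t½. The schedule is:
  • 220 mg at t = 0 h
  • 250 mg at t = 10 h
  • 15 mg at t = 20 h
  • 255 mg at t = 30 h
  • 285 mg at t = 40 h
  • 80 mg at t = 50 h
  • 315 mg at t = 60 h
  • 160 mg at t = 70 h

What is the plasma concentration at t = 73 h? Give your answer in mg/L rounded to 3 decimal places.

60.080 mg/L

k = ln 2 / 2 = 0.34657 per h
Dose 1 (220 mg at t=0 h): 220·exp(−0.34657·73) = 0.000 mg/L
Dose 2 (250 mg at t=10 h): 250·exp(−0.34657·63) = 0.000 mg/L
Dose 3 (15 mg at t=20 h): 15·exp(−0.34657·53) = 0.000 mg/L
Dose 4 (255 mg at t=30 h): 255·exp(−0.34657·43) = 0.000 mg/L
Dose 5 (285 mg at t=40 h): 285·exp(−0.34657·33) = 0.003 mg/L
Dose 6 (80 mg at t=50 h): 80·exp(−0.34657·23) = 0.028 mg/L
Dose 7 (315 mg at t=60 h): 315·exp(−0.34657·13) = 3.480 mg/L
Dose 8 (160 mg at t=70 h): 160·exp(−0.34657·3) = 56.569 mg/L
C(73) = 0.000 + 0.000 + 0.000 + 0.000 + 0.003 + 0.028 + 3.480 + 56.569 = 60.080 mg/L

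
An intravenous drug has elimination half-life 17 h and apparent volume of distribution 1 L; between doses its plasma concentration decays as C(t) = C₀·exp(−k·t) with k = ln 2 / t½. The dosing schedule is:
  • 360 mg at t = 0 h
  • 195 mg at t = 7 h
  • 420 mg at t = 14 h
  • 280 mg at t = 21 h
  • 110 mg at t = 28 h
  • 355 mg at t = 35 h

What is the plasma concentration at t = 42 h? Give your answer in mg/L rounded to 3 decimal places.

693.797 mg/L

k = ln 2 / 17 = 0.04077 per h
Dose 1 (360 mg at t=0 h): 360·exp(−0.04077·42) = 64.950 mg/L
Dose 2 (195 mg at t=7 h): 195·exp(−0.04077·35) = 46.802 mg/L
Dose 3 (420 mg at t=14 h): 420·exp(−0.04077·28) = 134.102 mg/L
Dose 4 (280 mg at t=21 h): 280·exp(−0.04077·21) = 118.932 mg/L
Dose 5 (110 mg at t=28 h): 110·exp(−0.04077·14) = 62.156 mg/L
Dose 6 (355 mg at t=35 h): 355·exp(−0.04077·7) = 266.855 mg/L
C(42) = 64.950 + 46.802 + 134.102 + 118.932 + 62.156 + 266.855 = 693.797 mg/L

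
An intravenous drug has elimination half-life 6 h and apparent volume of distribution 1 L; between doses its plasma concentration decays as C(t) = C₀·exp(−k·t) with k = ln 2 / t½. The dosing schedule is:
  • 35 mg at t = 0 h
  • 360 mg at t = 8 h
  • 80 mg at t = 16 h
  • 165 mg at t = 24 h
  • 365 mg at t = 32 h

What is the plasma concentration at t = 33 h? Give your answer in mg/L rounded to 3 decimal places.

415.558 mg/L

k = ln 2 / 6 = 0.11552 per h
Dose 1 (35 mg at t=0 h): 35·exp(−0.11552·33) = 0.773 mg/L
Dose 2 (360 mg at t=8 h): 360·exp(−0.11552·25) = 20.045 mg/L
Dose 3 (80 mg at t=16 h): 80·exp(−0.11552·17) = 11.225 mg/L
Dose 4 (165 mg at t=24 h): 165·exp(−0.11552·9) = 58.336 mg/L
Dose 5 (365 mg at t=32 h): 365·exp(−0.11552·1) = 325.178 mg/L
C(33) = 0.773 + 20.045 + 11.225 + 58.336 + 325.178 = 415.558 mg/L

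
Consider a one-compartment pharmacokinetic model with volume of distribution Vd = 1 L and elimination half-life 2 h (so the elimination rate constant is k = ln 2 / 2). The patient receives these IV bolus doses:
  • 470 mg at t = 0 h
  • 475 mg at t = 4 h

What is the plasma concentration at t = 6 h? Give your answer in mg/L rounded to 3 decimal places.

296.250 mg/L

k = ln 2 / 2 = 0.34657 per h
Dose 1 (470 mg at t=0 h): 470·exp(−0.34657·6) = 58.750 mg/L
Dose 2 (475 mg at t=4 h): 475·exp(−0.34657·2) = 237.500 mg/L
C(6) = 58.750 + 237.500 = 296.250 mg/L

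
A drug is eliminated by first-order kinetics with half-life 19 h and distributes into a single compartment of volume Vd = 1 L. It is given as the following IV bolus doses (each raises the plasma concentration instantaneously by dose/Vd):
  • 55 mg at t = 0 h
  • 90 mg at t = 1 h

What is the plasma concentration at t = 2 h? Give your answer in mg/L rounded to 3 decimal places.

137.906 mg/L

k = ln 2 / 19 = 0.03648 per h
Dose 1 (55 mg at t=0 h): 55·exp(−0.03648·2) = 51.130 mg/L
Dose 2 (90 mg at t=1 h): 90·exp(−0.03648·1) = 86.776 mg/L
C(2) = 51.130 + 86.776 = 137.906 mg/L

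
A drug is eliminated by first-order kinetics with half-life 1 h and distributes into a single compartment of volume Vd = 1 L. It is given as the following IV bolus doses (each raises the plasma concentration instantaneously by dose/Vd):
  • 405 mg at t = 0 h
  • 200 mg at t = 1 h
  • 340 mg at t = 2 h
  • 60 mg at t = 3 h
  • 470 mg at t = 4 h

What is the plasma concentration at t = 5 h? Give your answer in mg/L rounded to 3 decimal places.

k = ln 2 / 1 = 0.69315 per h
Dose 1 (405 mg at t=0 h): 405·exp(−0.69315·5) = 12.656 mg/L
Dose 2 (200 mg at t=1 h): 200·exp(−0.69315·4) = 12.500 mg/L
Dose 3 (340 mg at t=2 h): 340·exp(−0.69315·3) = 42.500 mg/L
Dose 4 (60 mg at t=3 h): 60·exp(−0.69315·2) = 15.000 mg/L
Dose 5 (470 mg at t=4 h): 470·exp(−0.69315·1) = 235.000 mg/L
C(5) = 12.656 + 12.500 + 42.500 + 15.000 + 235.000 = 317.656 mg/L

317.656 mg/L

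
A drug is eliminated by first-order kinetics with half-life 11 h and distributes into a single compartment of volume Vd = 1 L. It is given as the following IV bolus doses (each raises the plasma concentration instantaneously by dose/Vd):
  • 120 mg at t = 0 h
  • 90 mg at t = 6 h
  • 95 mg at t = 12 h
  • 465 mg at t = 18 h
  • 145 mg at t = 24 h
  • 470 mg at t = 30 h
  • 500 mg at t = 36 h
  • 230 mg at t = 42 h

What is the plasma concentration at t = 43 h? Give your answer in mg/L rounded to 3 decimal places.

k = ln 2 / 11 = 0.06301 per h
Dose 1 (120 mg at t=0 h): 120·exp(−0.06301·43) = 7.988 mg/L
Dose 2 (90 mg at t=6 h): 90·exp(−0.06301·37) = 8.744 mg/L
Dose 3 (95 mg at t=12 h): 95·exp(−0.06301·31) = 13.470 mg/L
Dose 4 (465 mg at t=18 h): 465·exp(−0.06301·25) = 96.226 mg/L
Dose 5 (145 mg at t=24 h): 145·exp(−0.06301·19) = 43.793 mg/L
Dose 6 (470 mg at t=30 h): 470·exp(−0.06301·13) = 207.174 mg/L
Dose 7 (500 mg at t=36 h): 500·exp(−0.06301·7) = 321.666 mg/L
Dose 8 (230 mg at t=42 h): 230·exp(−0.06301·1) = 215.954 mg/L
C(43) = 7.988 + 8.744 + 13.470 + 96.226 + 43.793 + 207.174 + 321.666 + 215.954 = 915.015 mg/L

915.015 mg/L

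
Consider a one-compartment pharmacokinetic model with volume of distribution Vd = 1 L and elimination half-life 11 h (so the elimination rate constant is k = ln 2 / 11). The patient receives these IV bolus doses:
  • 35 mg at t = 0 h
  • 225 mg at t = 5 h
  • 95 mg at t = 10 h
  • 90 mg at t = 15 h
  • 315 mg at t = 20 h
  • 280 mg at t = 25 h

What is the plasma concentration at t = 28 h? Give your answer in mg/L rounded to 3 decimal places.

k = ln 2 / 11 = 0.06301 per h
Dose 1 (35 mg at t=0 h): 35·exp(−0.06301·28) = 5.995 mg/L
Dose 2 (225 mg at t=5 h): 225·exp(−0.06301·23) = 52.815 mg/L
Dose 3 (95 mg at t=10 h): 95·exp(−0.06301·18) = 30.558 mg/L
Dose 4 (90 mg at t=15 h): 90·exp(−0.06301·13) = 39.672 mg/L
Dose 5 (315 mg at t=20 h): 315·exp(−0.06301·8) = 190.274 mg/L
Dose 6 (280 mg at t=25 h): 280·exp(−0.06301·3) = 231.771 mg/L
C(28) = 5.995 + 52.815 + 30.558 + 39.672 + 190.274 + 231.771 = 551.085 mg/L

551.085 mg/L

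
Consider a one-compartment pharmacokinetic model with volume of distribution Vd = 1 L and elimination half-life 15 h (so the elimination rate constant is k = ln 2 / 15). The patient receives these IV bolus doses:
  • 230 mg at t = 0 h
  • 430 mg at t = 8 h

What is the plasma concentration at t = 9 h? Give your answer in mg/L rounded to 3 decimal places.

562.325 mg/L

k = ln 2 / 15 = 0.04621 per h
Dose 1 (230 mg at t=0 h): 230·exp(−0.04621·9) = 151.743 mg/L
Dose 2 (430 mg at t=8 h): 430·exp(−0.04621·1) = 410.582 mg/L
C(9) = 151.743 + 410.582 = 562.325 mg/L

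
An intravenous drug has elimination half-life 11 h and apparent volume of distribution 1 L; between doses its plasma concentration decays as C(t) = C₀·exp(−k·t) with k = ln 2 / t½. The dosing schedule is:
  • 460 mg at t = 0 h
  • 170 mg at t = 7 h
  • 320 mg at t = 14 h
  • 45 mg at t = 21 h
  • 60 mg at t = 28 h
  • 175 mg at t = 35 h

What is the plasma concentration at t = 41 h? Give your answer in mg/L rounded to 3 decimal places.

272.179 mg/L

k = ln 2 / 11 = 0.06301 per h
Dose 1 (460 mg at t=0 h): 460·exp(−0.06301·41) = 34.733 mg/L
Dose 2 (170 mg at t=7 h): 170·exp(−0.06301·34) = 19.952 mg/L
Dose 3 (320 mg at t=14 h): 320·exp(−0.06301·27) = 58.379 mg/L
Dose 4 (45 mg at t=21 h): 45·exp(−0.06301·20) = 12.761 mg/L
Dose 5 (60 mg at t=28 h): 60·exp(−0.06301·13) = 26.448 mg/L
Dose 6 (175 mg at t=35 h): 175·exp(−0.06301·6) = 119.906 mg/L
C(41) = 34.733 + 19.952 + 58.379 + 12.761 + 26.448 + 119.906 = 272.179 mg/L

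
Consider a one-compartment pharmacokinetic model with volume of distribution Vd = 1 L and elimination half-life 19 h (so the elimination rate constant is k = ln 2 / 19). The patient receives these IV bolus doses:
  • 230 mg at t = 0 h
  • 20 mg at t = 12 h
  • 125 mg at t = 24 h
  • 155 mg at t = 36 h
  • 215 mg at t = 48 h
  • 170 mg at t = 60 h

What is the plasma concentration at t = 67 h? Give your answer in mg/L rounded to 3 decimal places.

k = ln 2 / 19 = 0.03648 per h
Dose 1 (230 mg at t=0 h): 230·exp(−0.03648·67) = 19.962 mg/L
Dose 2 (20 mg at t=12 h): 20·exp(−0.03648·55) = 2.689 mg/L
Dose 3 (125 mg at t=24 h): 125·exp(−0.03648·43) = 26.039 mg/L
Dose 4 (155 mg at t=36 h): 155·exp(−0.03648·31) = 50.024 mg/L
Dose 5 (215 mg at t=48 h): 215·exp(−0.03648·19) = 107.500 mg/L
Dose 6 (170 mg at t=60 h): 170·exp(−0.03648·7) = 131.687 mg/L
C(67) = 19.962 + 2.689 + 26.039 + 50.024 + 107.500 + 131.687 = 337.901 mg/L

337.901 mg/L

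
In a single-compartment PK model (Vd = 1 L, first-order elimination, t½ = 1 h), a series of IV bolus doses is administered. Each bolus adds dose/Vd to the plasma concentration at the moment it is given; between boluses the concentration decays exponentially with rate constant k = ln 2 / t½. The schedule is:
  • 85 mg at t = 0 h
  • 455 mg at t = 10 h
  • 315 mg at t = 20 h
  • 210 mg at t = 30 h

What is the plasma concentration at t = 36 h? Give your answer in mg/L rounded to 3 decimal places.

3.286 mg/L

k = ln 2 / 1 = 0.69315 per h
Dose 1 (85 mg at t=0 h): 85·exp(−0.69315·36) = 0.000 mg/L
Dose 2 (455 mg at t=10 h): 455·exp(−0.69315·26) = 0.000 mg/L
Dose 3 (315 mg at t=20 h): 315·exp(−0.69315·16) = 0.005 mg/L
Dose 4 (210 mg at t=30 h): 210·exp(−0.69315·6) = 3.281 mg/L
C(36) = 0.000 + 0.000 + 0.005 + 3.281 = 3.286 mg/L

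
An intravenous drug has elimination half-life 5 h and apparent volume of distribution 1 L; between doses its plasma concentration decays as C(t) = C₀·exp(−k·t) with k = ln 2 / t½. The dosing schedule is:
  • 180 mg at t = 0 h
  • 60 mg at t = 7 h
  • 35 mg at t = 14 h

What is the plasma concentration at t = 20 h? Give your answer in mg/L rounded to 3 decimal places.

36.381 mg/L

k = ln 2 / 5 = 0.13863 per h
Dose 1 (180 mg at t=0 h): 180·exp(−0.13863·20) = 11.250 mg/L
Dose 2 (60 mg at t=7 h): 60·exp(−0.13863·13) = 9.896 mg/L
Dose 3 (35 mg at t=14 h): 35·exp(−0.13863·6) = 15.235 mg/L
C(20) = 11.250 + 9.896 + 15.235 = 36.381 mg/L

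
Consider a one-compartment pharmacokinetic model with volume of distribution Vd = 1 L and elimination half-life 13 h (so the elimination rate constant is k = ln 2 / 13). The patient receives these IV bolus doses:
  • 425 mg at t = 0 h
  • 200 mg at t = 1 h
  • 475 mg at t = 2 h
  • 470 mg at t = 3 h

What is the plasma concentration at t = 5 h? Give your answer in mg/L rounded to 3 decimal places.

k = ln 2 / 13 = 0.05332 per h
Dose 1 (425 mg at t=0 h): 425·exp(−0.05332·5) = 325.543 mg/L
Dose 2 (200 mg at t=1 h): 200·exp(−0.05332·4) = 161.587 mg/L
Dose 3 (475 mg at t=2 h): 475·exp(−0.05332·3) = 404.786 mg/L
Dose 4 (470 mg at t=3 h): 470·exp(−0.05332·2) = 422.460 mg/L
C(5) = 325.543 + 161.587 + 404.786 + 422.460 = 1314.375 mg/L

1314.375 mg/L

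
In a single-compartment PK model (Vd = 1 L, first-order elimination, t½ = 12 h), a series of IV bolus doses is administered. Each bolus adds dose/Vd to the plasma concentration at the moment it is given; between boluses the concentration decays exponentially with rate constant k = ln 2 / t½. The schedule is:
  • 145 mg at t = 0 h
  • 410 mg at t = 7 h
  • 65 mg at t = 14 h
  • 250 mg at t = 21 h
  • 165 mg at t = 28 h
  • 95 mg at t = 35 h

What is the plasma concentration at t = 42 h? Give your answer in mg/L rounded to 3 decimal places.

k = ln 2 / 12 = 0.05776 per h
Dose 1 (145 mg at t=0 h): 145·exp(−0.05776·42) = 12.816 mg/L
Dose 2 (410 mg at t=7 h): 410·exp(−0.05776·35) = 54.297 mg/L
Dose 3 (65 mg at t=14 h): 65·exp(−0.05776·28) = 12.898 mg/L
Dose 4 (250 mg at t=21 h): 250·exp(−0.05776·21) = 74.325 mg/L
Dose 5 (165 mg at t=28 h): 165·exp(−0.05776·14) = 73.499 mg/L
Dose 6 (95 mg at t=35 h): 95·exp(−0.05776·7) = 63.405 mg/L
C(42) = 12.816 + 54.297 + 12.898 + 74.325 + 73.499 + 63.405 = 291.241 mg/L

291.241 mg/L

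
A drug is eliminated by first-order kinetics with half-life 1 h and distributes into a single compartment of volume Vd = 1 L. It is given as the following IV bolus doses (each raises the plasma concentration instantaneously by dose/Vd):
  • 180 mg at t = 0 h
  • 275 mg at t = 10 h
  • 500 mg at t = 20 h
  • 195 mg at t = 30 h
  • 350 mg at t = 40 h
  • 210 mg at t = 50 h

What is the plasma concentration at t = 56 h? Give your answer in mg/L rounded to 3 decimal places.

k = ln 2 / 1 = 0.69315 per h
Dose 1 (180 mg at t=0 h): 180·exp(−0.69315·56) = 0.000 mg/L
Dose 2 (275 mg at t=10 h): 275·exp(−0.69315·46) = 0.000 mg/L
Dose 3 (500 mg at t=20 h): 500·exp(−0.69315·36) = 0.000 mg/L
Dose 4 (195 mg at t=30 h): 195·exp(−0.69315·26) = 0.000 mg/L
Dose 5 (350 mg at t=40 h): 350·exp(−0.69315·16) = 0.005 mg/L
Dose 6 (210 mg at t=50 h): 210·exp(−0.69315·6) = 3.281 mg/L
C(56) = 0.000 + 0.000 + 0.000 + 0.000 + 0.005 + 3.281 = 3.287 mg/L

3.287 mg/L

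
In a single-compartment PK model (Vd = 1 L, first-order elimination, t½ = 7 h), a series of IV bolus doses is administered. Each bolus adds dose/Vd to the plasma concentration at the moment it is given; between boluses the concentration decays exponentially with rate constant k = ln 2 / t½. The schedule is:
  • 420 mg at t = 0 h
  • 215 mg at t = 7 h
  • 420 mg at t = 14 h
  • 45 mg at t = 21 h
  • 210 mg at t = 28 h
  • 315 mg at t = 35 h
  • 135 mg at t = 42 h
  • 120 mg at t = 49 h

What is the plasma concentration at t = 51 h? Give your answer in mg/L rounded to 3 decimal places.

258.470 mg/L

k = ln 2 / 7 = 0.09902 per h
Dose 1 (420 mg at t=0 h): 420·exp(−0.09902·51) = 2.692 mg/L
Dose 2 (215 mg at t=7 h): 215·exp(−0.09902·44) = 2.756 mg/L
Dose 3 (420 mg at t=14 h): 420·exp(−0.09902·37) = 10.767 mg/L
Dose 4 (45 mg at t=21 h): 45·exp(−0.09902·30) = 2.307 mg/L
Dose 5 (210 mg at t=28 h): 210·exp(−0.09902·23) = 21.534 mg/L
Dose 6 (315 mg at t=35 h): 315·exp(−0.09902·16) = 64.601 mg/L
Dose 7 (135 mg at t=42 h): 135·exp(−0.09902·9) = 55.373 mg/L
Dose 8 (120 mg at t=49 h): 120·exp(−0.09902·2) = 98.440 mg/L
C(51) = 2.692 + 2.756 + 10.767 + 2.307 + 21.534 + 64.601 + 55.373 + 98.440 = 258.470 mg/L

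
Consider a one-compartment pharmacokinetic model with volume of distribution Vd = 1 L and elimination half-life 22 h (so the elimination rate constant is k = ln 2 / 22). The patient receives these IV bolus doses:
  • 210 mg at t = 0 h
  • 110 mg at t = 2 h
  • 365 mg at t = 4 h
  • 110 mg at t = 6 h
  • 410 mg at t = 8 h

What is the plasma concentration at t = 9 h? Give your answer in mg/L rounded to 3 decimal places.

1055.543 mg/L

k = ln 2 / 22 = 0.03151 per h
Dose 1 (210 mg at t=0 h): 210·exp(−0.03151·9) = 158.151 mg/L
Dose 2 (110 mg at t=2 h): 110·exp(−0.03151·7) = 88.229 mg/L
Dose 3 (365 mg at t=4 h): 365·exp(−0.03151·5) = 311.801 mg/L
Dose 4 (110 mg at t=6 h): 110·exp(−0.03151·3) = 100.079 mg/L
Dose 5 (410 mg at t=8 h): 410·exp(−0.03151·1) = 397.284 mg/L
C(9) = 158.151 + 88.229 + 311.801 + 100.079 + 397.284 = 1055.543 mg/L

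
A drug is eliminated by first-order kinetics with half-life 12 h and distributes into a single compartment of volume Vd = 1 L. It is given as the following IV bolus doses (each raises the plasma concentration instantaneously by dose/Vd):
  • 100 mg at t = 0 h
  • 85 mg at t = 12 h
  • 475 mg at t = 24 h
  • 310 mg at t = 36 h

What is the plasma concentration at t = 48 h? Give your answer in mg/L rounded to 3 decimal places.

290.625 mg/L

k = ln 2 / 12 = 0.05776 per h
Dose 1 (100 mg at t=0 h): 100·exp(−0.05776·48) = 6.250 mg/L
Dose 2 (85 mg at t=12 h): 85·exp(−0.05776·36) = 10.625 mg/L
Dose 3 (475 mg at t=24 h): 475·exp(−0.05776·24) = 118.750 mg/L
Dose 4 (310 mg at t=36 h): 310·exp(−0.05776·12) = 155.000 mg/L
C(48) = 6.250 + 10.625 + 118.750 + 155.000 = 290.625 mg/L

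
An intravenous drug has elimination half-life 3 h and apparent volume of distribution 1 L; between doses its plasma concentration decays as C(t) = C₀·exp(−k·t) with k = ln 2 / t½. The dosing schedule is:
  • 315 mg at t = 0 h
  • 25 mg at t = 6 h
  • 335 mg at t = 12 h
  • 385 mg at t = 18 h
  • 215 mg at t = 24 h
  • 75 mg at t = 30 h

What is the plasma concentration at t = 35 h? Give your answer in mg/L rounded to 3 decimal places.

49.909 mg/L

k = ln 2 / 3 = 0.23105 per h
Dose 1 (315 mg at t=0 h): 315·exp(−0.23105·35) = 0.097 mg/L
Dose 2 (25 mg at t=6 h): 25·exp(−0.23105·29) = 0.031 mg/L
Dose 3 (335 mg at t=12 h): 335·exp(−0.23105·23) = 1.649 mg/L
Dose 4 (385 mg at t=18 h): 385·exp(−0.23105·17) = 7.579 mg/L
Dose 5 (215 mg at t=24 h): 215·exp(−0.23105·11) = 16.930 mg/L
Dose 6 (75 mg at t=30 h): 75·exp(−0.23105·5) = 23.624 mg/L
C(35) = 0.097 + 0.031 + 1.649 + 7.579 + 16.930 + 23.624 = 49.909 mg/L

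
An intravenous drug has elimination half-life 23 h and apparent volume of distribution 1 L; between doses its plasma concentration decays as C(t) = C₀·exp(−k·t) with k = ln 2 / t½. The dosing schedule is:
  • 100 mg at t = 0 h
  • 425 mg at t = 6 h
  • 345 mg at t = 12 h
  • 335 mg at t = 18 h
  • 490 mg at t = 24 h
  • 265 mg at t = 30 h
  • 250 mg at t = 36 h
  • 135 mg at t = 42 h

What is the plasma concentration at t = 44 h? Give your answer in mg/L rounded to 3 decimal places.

k = ln 2 / 23 = 0.03014 per h
Dose 1 (100 mg at t=0 h): 100·exp(−0.03014·44) = 26.553 mg/L
Dose 2 (425 mg at t=6 h): 425·exp(−0.03014·38) = 135.218 mg/L
Dose 3 (345 mg at t=12 h): 345·exp(−0.03014·32) = 131.521 mg/L
Dose 4 (335 mg at t=18 h): 335·exp(−0.03014·26) = 153.021 mg/L
Dose 5 (490 mg at t=24 h): 490·exp(−0.03014·20) = 268.183 mg/L
Dose 6 (265 mg at t=30 h): 265·exp(−0.03014·14) = 173.784 mg/L
Dose 7 (250 mg at t=36 h): 250·exp(−0.03014·8) = 196.442 mg/L
Dose 8 (135 mg at t=42 h): 135·exp(−0.03014·2) = 127.103 mg/L
C(44) = 26.553 + 135.218 + 131.521 + 153.021 + 268.183 + 173.784 + 196.442 + 127.103 = 1211.825 mg/L

1211.825 mg/L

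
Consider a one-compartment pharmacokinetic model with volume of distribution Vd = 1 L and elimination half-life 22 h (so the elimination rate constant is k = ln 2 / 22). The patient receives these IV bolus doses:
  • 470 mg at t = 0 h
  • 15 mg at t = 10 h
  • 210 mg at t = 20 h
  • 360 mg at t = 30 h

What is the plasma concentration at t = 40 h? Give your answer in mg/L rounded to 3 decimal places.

513.646 mg/L

k = ln 2 / 22 = 0.03151 per h
Dose 1 (470 mg at t=0 h): 470·exp(−0.03151·40) = 133.282 mg/L
Dose 2 (15 mg at t=10 h): 15·exp(−0.03151·30) = 5.829 mg/L
Dose 3 (210 mg at t=20 h): 210·exp(−0.03151·20) = 111.829 mg/L
Dose 4 (360 mg at t=30 h): 360·exp(−0.03151·10) = 262.706 mg/L
C(40) = 133.282 + 5.829 + 111.829 + 262.706 = 513.646 mg/L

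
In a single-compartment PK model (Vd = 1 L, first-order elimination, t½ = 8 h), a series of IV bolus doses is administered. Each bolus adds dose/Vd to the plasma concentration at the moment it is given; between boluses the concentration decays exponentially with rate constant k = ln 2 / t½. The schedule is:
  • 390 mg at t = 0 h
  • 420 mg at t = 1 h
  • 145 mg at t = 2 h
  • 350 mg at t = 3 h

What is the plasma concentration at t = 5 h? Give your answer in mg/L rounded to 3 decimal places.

955.993 mg/L

k = ln 2 / 8 = 0.08664 per h
Dose 1 (390 mg at t=0 h): 390·exp(−0.08664·5) = 252.884 mg/L
Dose 2 (420 mg at t=1 h): 420·exp(−0.08664·4) = 296.985 mg/L
Dose 3 (145 mg at t=2 h): 145·exp(−0.08664·3) = 111.810 mg/L
Dose 4 (350 mg at t=3 h): 350·exp(−0.08664·2) = 294.314 mg/L
C(5) = 252.884 + 296.985 + 111.810 + 294.314 = 955.993 mg/L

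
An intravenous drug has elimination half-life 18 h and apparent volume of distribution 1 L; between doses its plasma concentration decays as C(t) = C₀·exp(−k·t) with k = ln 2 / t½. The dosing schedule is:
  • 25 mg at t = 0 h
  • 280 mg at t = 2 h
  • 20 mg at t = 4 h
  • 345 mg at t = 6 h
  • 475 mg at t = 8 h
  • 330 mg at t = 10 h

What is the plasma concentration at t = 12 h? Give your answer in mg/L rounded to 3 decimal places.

k = ln 2 / 18 = 0.03851 per h
Dose 1 (25 mg at t=0 h): 25·exp(−0.03851·12) = 15.749 mg/L
Dose 2 (280 mg at t=2 h): 280·exp(−0.03851·10) = 190.511 mg/L
Dose 3 (20 mg at t=4 h): 20·exp(−0.03851·8) = 14.697 mg/L
Dose 4 (345 mg at t=6 h): 345·exp(−0.03851·6) = 273.827 mg/L
Dose 5 (475 mg at t=8 h): 475·exp(−0.03851·4) = 407.191 mg/L
Dose 6 (330 mg at t=10 h): 330·exp(−0.03851·2) = 305.539 mg/L
C(12) = 15.749 + 190.511 + 14.697 + 273.827 + 407.191 + 305.539 = 1207.513 mg/L

1207.513 mg/L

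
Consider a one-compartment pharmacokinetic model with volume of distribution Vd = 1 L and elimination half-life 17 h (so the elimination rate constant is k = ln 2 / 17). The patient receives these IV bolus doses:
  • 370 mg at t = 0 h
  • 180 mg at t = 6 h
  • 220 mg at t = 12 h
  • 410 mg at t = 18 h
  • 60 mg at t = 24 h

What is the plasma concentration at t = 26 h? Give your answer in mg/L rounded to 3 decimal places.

k = ln 2 / 17 = 0.04077 per h
Dose 1 (370 mg at t=0 h): 370·exp(−0.04077·26) = 128.175 mg/L
Dose 2 (180 mg at t=6 h): 180·exp(−0.04077·20) = 79.638 mg/L
Dose 3 (220 mg at t=12 h): 220·exp(−0.04077·14) = 124.313 mg/L
Dose 4 (410 mg at t=18 h): 410·exp(−0.04077·8) = 295.885 mg/L
Dose 5 (60 mg at t=24 h): 60·exp(−0.04077·2) = 55.301 mg/L
C(26) = 128.175 + 79.638 + 124.313 + 295.885 + 55.301 = 683.312 mg/L

683.312 mg/L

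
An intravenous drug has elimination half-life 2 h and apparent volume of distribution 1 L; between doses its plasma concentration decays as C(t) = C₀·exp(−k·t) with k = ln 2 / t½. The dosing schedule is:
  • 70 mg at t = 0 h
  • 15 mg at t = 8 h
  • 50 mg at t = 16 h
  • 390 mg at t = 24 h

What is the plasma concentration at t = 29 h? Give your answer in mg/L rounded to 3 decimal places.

k = ln 2 / 2 = 0.34657 per h
Dose 1 (70 mg at t=0 h): 70·exp(−0.34657·29) = 0.003 mg/L
Dose 2 (15 mg at t=8 h): 15·exp(−0.34657·21) = 0.010 mg/L
Dose 3 (50 mg at t=16 h): 50·exp(−0.34657·13) = 0.552 mg/L
Dose 4 (390 mg at t=24 h): 390·exp(−0.34657·5) = 68.943 mg/L
C(29) = 0.003 + 0.010 + 0.552 + 68.943 = 69.509 mg/L

69.509 mg/L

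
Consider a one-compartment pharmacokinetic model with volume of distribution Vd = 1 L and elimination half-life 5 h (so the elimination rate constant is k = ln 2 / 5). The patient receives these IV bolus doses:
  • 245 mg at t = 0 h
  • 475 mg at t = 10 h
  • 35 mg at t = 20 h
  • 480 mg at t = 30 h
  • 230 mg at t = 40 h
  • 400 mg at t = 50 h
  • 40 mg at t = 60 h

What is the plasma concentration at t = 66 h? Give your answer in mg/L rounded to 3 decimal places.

k = ln 2 / 5 = 0.13863 per h
Dose 1 (245 mg at t=0 h): 245·exp(−0.13863·66) = 0.026 mg/L
Dose 2 (475 mg at t=10 h): 475·exp(−0.13863·56) = 0.202 mg/L
Dose 3 (35 mg at t=20 h): 35·exp(−0.13863·46) = 0.060 mg/L
Dose 4 (480 mg at t=30 h): 480·exp(−0.13863·36) = 3.265 mg/L
Dose 5 (230 mg at t=40 h): 230·exp(−0.13863·26) = 6.257 mg/L
Dose 6 (400 mg at t=50 h): 400·exp(−0.13863·16) = 43.528 mg/L
Dose 7 (40 mg at t=60 h): 40·exp(−0.13863·6) = 17.411 mg/L
C(66) = 0.026 + 0.202 + 0.060 + 3.265 + 6.257 + 43.528 + 17.411 = 70.748 mg/L

70.748 mg/L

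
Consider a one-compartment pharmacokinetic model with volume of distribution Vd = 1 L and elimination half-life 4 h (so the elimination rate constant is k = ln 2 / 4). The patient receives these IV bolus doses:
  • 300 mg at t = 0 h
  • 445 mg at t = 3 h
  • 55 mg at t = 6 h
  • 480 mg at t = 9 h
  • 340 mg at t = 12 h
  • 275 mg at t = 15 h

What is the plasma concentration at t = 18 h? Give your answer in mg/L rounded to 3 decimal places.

k = ln 2 / 4 = 0.17329 per h
Dose 1 (300 mg at t=0 h): 300·exp(−0.17329·18) = 13.258 mg/L
Dose 2 (445 mg at t=3 h): 445·exp(−0.17329·15) = 33.075 mg/L
Dose 3 (55 mg at t=6 h): 55·exp(−0.17329·12) = 6.875 mg/L
Dose 4 (480 mg at t=9 h): 480·exp(−0.17329·9) = 100.908 mg/L
Dose 5 (340 mg at t=12 h): 340·exp(−0.17329·6) = 120.208 mg/L
Dose 6 (275 mg at t=15 h): 275·exp(−0.17329·3) = 163.516 mg/L
C(18) = 13.258 + 33.075 + 6.875 + 100.908 + 120.208 + 163.516 = 437.840 mg/L

437.840 mg/L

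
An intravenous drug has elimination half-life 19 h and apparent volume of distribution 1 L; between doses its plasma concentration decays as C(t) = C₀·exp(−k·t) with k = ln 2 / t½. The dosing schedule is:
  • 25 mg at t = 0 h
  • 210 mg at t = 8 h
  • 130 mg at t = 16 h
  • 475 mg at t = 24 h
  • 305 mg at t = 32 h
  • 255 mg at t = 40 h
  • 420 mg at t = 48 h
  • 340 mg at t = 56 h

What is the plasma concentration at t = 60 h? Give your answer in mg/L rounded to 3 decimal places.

985.837 mg/L

k = ln 2 / 19 = 0.03648 per h
Dose 1 (25 mg at t=0 h): 25·exp(−0.03648·60) = 2.801 mg/L
Dose 2 (210 mg at t=8 h): 210·exp(−0.03648·52) = 31.503 mg/L
Dose 3 (130 mg at t=16 h): 130·exp(−0.03648·44) = 26.111 mg/L
Dose 4 (475 mg at t=24 h): 475·exp(−0.03648·36) = 127.738 mg/L
Dose 5 (305 mg at t=32 h): 305·exp(−0.03648·28) = 109.819 mg/L
Dose 6 (255 mg at t=40 h): 255·exp(−0.03648·20) = 122.932 mg/L
Dose 7 (420 mg at t=48 h): 420·exp(−0.03648·12) = 271.097 mg/L
Dose 8 (340 mg at t=56 h): 340·exp(−0.03648·4) = 293.835 mg/L
C(60) = 2.801 + 31.503 + 26.111 + 127.738 + 109.819 + 122.932 + 271.097 + 293.835 = 985.837 mg/L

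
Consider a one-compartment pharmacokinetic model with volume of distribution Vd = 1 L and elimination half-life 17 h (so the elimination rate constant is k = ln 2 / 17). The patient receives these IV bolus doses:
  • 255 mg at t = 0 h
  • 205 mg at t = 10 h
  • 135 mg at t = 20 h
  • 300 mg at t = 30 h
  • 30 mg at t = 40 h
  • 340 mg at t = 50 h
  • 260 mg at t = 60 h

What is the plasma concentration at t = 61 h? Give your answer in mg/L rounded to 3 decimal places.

636.428 mg/L

k = ln 2 / 17 = 0.04077 per h
Dose 1 (255 mg at t=0 h): 255·exp(−0.04077·61) = 21.202 mg/L
Dose 2 (205 mg at t=10 h): 205·exp(−0.04077·51) = 25.625 mg/L
Dose 3 (135 mg at t=20 h): 135·exp(−0.04077·41) = 25.370 mg/L
Dose 4 (300 mg at t=30 h): 300·exp(−0.04077·31) = 84.759 mg/L
Dose 5 (30 mg at t=40 h): 30·exp(−0.04077·21) = 12.743 mg/L
Dose 6 (340 mg at t=50 h): 340·exp(−0.04077·11) = 217.117 mg/L
Dose 7 (260 mg at t=60 h): 260·exp(−0.04077·1) = 249.612 mg/L
C(61) = 21.202 + 25.625 + 25.370 + 84.759 + 12.743 + 217.117 + 249.612 = 636.428 mg/L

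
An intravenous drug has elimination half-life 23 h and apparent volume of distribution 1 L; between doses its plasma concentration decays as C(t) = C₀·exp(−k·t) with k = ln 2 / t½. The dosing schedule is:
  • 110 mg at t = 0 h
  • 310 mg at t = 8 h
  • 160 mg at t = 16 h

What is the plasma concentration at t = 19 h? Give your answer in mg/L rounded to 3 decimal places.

k = ln 2 / 23 = 0.03014 per h
Dose 1 (110 mg at t=0 h): 110·exp(−0.03014·19) = 62.046 mg/L
Dose 2 (310 mg at t=8 h): 310·exp(−0.03014·11) = 222.531 mg/L
Dose 3 (160 mg at t=16 h): 160·exp(−0.03014·3) = 146.169 mg/L
C(19) = 62.046 + 222.531 + 146.169 = 430.746 mg/L

430.746 mg/L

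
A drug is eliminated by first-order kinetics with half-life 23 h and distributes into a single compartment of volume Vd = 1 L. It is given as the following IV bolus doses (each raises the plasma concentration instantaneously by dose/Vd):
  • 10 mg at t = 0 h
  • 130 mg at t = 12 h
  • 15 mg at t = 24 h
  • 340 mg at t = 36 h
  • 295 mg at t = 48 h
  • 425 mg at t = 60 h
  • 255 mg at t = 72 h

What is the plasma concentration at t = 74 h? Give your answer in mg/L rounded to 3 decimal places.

786.185 mg/L

k = ln 2 / 23 = 0.03014 per h
Dose 1 (10 mg at t=0 h): 10·exp(−0.03014·74) = 1.075 mg/L
Dose 2 (130 mg at t=12 h): 130·exp(−0.03014·62) = 20.066 mg/L
Dose 3 (15 mg at t=24 h): 15·exp(−0.03014·50) = 3.324 mg/L
Dose 4 (340 mg at t=36 h): 340·exp(−0.03014·38) = 108.175 mg/L
Dose 5 (295 mg at t=48 h): 295·exp(−0.03014·26) = 134.750 mg/L
Dose 6 (425 mg at t=60 h): 425·exp(−0.03014·14) = 278.710 mg/L
Dose 7 (255 mg at t=72 h): 255·exp(−0.03014·2) = 240.084 mg/L
C(74) = 1.075 + 20.066 + 3.324 + 108.175 + 134.750 + 278.710 + 240.084 = 786.185 mg/L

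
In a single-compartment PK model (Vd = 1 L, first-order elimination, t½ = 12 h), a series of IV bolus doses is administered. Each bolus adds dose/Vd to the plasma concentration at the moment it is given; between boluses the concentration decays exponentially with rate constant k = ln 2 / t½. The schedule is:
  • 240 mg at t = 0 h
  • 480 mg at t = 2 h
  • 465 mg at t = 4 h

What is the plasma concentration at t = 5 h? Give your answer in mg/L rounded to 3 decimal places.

k = ln 2 / 12 = 0.05776 per h
Dose 1 (240 mg at t=0 h): 240·exp(−0.05776·5) = 179.797 mg/L
Dose 2 (480 mg at t=2 h): 480·exp(−0.05776·3) = 403.630 mg/L
Dose 3 (465 mg at t=4 h): 465·exp(−0.05776·1) = 438.902 mg/L
C(5) = 179.797 + 403.630 + 438.902 = 1022.329 mg/L

1022.329 mg/L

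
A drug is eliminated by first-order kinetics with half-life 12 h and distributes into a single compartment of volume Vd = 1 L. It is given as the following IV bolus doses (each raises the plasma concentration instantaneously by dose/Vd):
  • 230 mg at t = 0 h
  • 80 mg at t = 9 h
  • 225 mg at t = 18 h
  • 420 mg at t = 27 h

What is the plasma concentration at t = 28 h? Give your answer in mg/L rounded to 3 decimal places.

k = ln 2 / 12 = 0.05776 per h
Dose 1 (230 mg at t=0 h): 230·exp(−0.05776·28) = 45.638 mg/L
Dose 2 (80 mg at t=9 h): 80·exp(−0.05776·19) = 26.697 mg/L
Dose 3 (225 mg at t=18 h): 225·exp(−0.05776·10) = 126.277 mg/L
Dose 4 (420 mg at t=27 h): 420·exp(−0.05776·1) = 396.427 mg/L
C(28) = 45.638 + 26.697 + 126.277 + 396.427 = 595.039 mg/L

595.039 mg/L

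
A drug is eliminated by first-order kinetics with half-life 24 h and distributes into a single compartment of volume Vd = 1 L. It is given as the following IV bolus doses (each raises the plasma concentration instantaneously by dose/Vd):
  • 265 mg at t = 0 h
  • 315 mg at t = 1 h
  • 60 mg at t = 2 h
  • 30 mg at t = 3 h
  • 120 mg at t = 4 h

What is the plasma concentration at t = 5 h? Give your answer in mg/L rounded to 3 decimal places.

k = ln 2 / 24 = 0.02888 per h
Dose 1 (265 mg at t=0 h): 265·exp(−0.02888·5) = 229.367 mg/L
Dose 2 (315 mg at t=1 h): 315·exp(−0.02888·4) = 280.633 mg/L
Dose 3 (60 mg at t=2 h): 60·exp(−0.02888·3) = 55.020 mg/L
Dose 4 (30 mg at t=3 h): 30·exp(−0.02888·2) = 28.316 mg/L
Dose 5 (120 mg at t=4 h): 120·exp(−0.02888·1) = 116.584 mg/L
C(5) = 229.367 + 280.633 + 55.020 + 28.316 + 116.584 = 709.921 mg/L

709.921 mg/L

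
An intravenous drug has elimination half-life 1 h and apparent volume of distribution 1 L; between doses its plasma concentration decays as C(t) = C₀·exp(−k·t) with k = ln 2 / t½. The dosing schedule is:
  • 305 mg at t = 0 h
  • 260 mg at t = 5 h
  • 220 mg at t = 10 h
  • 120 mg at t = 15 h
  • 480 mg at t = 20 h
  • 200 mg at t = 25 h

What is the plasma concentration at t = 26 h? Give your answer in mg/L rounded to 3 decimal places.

107.562 mg/L

k = ln 2 / 1 = 0.69315 per h
Dose 1 (305 mg at t=0 h): 305·exp(−0.69315·26) = 0.000 mg/L
Dose 2 (260 mg at t=5 h): 260·exp(−0.69315·21) = 0.000 mg/L
Dose 3 (220 mg at t=10 h): 220·exp(−0.69315·16) = 0.003 mg/L
Dose 4 (120 mg at t=15 h): 120·exp(−0.69315·11) = 0.059 mg/L
Dose 5 (480 mg at t=20 h): 480·exp(−0.69315·6) = 7.500 mg/L
Dose 6 (200 mg at t=25 h): 200·exp(−0.69315·1) = 100.000 mg/L
C(26) = 0.000 + 0.000 + 0.003 + 0.059 + 7.500 + 100.000 = 107.562 mg/L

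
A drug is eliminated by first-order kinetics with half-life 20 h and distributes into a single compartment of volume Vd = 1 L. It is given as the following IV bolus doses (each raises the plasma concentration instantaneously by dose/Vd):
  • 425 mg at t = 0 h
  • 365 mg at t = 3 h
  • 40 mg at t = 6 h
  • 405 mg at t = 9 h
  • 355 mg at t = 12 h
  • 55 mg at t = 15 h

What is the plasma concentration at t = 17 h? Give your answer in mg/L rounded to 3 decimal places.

k = ln 2 / 20 = 0.03466 per h
Dose 1 (425 mg at t=0 h): 425·exp(−0.03466·17) = 235.784 mg/L
Dose 2 (365 mg at t=3 h): 365·exp(−0.03466·14) = 224.684 mg/L
Dose 3 (40 mg at t=6 h): 40·exp(−0.03466·11) = 27.321 mg/L
Dose 4 (405 mg at t=9 h): 405·exp(−0.03466·8) = 306.933 mg/L
Dose 5 (355 mg at t=12 h): 355·exp(−0.03466·5) = 298.518 mg/L
Dose 6 (55 mg at t=15 h): 55·exp(−0.03466·2) = 51.317 mg/L
C(17) = 235.784 + 224.684 + 27.321 + 306.933 + 298.518 + 51.317 = 1144.556 mg/L

1144.556 mg/L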